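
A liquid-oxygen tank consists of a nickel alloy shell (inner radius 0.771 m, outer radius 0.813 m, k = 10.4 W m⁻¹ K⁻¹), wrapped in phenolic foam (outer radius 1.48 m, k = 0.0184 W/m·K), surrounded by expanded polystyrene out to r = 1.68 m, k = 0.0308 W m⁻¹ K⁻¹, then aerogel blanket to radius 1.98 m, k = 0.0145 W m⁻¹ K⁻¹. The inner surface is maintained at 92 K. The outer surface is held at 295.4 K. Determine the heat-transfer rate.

Series thermal resistances, inner to outer:
  R_nickel alloy = (1/0.771 − 1/0.813)/(4πk) = 0.06700/(4π·10.4) = 5.127×10^-4 K/W
  R_phenolic foam = (1/0.813 − 1/1.48)/(4πk) = 0.5543/(4π·0.0184) = 2.397 K/W
  R_expanded polystyrene = (1/1.48 − 1/1.68)/(4πk) = 0.08044/(4π·0.0308) = 0.2078 K/W
  R_aerogel blanket = (1/1.68 − 1/1.98)/(4πk) = 0.09019/(4π·0.0145) = 0.4950 K/W
ΣR = 5.127×10^-4 + 2.397 + 0.2078 + 0.4950 = 3.100 K/W
Q = ΔT/ΣR = (92 K − 295.4 K)/3.100 = -65.6 W
(Negative Q ⇒ heat flows inward; heat gain = 65.6 W.)

Q = 65.6 W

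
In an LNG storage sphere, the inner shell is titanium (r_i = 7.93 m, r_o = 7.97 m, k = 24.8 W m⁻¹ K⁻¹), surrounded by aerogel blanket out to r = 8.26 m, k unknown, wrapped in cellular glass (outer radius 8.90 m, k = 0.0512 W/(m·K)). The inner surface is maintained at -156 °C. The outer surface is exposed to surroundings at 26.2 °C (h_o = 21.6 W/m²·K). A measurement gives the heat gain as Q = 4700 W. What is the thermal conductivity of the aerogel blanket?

ΣR = ΔT/Q = |-156 − 26.2|/4700 = 0.03877 K/W
Known resistances:
  R_titanium = (1/7.93 − 1/7.97)/(4πk) = 6.329×10^-4/(4π·24.8) = 2.031×10^-6 K/W
  R_cellular glass = (1/8.26 − 1/8.90)/(4πk) = 0.008706/(4π·0.0512) = 0.01353 K/W
  R_conv,out = 1/(4πr²h) = 1/(4π·8.90²·21.6) = 4.651×10^-5 K/W
R_aerogel blanket = ΣR − ΣR_known = 0.03877 − 0.01358 = 0.02519 K/W
(1/r₁−1/r₂)/(4πk) = 0.02519 ⇒ k = 0.004405/(4π·0.02519) = 0.0139 W/m·K

k = 0.0139 W/m·K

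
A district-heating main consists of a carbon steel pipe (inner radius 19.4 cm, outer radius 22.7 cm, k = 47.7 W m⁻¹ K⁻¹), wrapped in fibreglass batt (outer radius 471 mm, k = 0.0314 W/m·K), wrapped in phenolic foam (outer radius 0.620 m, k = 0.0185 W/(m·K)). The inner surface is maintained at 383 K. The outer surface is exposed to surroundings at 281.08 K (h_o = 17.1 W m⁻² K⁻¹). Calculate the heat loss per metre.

Q' = 16.8 W/m

Treat each layer as a resistance in series:
  R'_carbon steel = ln(0.227/0.194)/(2πk) = 0.1571/(2π·47.7) = 5.241×10^-4 m·K/W
  R'_fibreglass batt = ln(0.471/0.227)/(2πk) = 0.7299/(2π·0.0314) = 3.700 m·K/W
  R'_phenolic foam = ln(0.620/0.471)/(2πk) = 0.2749/(2π·0.0185) = 2.365 m·K/W
  R'_conv,out = 1/(2πr h) = 1/(2π·0.620·17.1) = 0.01501 m·K/W
ΣR = 5.241×10^-4 + 3.700 + 2.365 + 0.01501 = 6.081 m·K/W
Q' = ΔT/ΣR = (383 K − 281.08 K)/6.081 = 16.8 W/m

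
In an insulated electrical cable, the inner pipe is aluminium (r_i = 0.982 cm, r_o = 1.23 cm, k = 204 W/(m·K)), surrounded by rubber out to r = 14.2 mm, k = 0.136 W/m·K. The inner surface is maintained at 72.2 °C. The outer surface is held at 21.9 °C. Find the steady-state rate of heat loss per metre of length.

Treat each layer as a resistance in series:
  R'_aluminium = ln(0.0123/0.00982)/(2πk) = 0.2252/(2π·204) = 1.757×10^-4 m·K/W
  R'_rubber = ln(0.0142/0.0123)/(2πk) = 0.1436/(2π·0.136) = 0.1681 m·K/W
ΣR = 1.757×10^-4 + 0.1681 = 0.1683 m·K/W
Q' = ΔT/ΣR = (72.2 °C − 21.9 °C)/0.1683 = 299 W/m

Q' = 299 W/m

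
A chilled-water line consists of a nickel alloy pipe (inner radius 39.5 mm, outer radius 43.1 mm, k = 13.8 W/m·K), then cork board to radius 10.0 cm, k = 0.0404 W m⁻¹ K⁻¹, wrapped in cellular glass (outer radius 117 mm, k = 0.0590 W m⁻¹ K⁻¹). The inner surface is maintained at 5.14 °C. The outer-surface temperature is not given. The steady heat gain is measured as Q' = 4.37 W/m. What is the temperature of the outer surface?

Series resistances:
  R'_nickel alloy = ln(0.0431/0.0395)/(2πk) = 0.08722/(2π·13.8) = 0.001006 m·K/W
  R'_cork board = ln(0.100/0.0431)/(2πk) = 0.8416/(2π·0.0404) = 3.316 m·K/W
  R'_cellular glass = ln(0.117/0.100)/(2πk) = 0.1570/(2π·0.0590) = 0.4235 m·K/W
ΣR = 3.740 m·K/W
ΔT = Q'·ΣR = 4.37 × 3.740 = 16.34 K
Heat flows inward, so T_out = T_in + ΔT = 5.14 + 16.34 = 21.5 °C

T_out = 21.5 °C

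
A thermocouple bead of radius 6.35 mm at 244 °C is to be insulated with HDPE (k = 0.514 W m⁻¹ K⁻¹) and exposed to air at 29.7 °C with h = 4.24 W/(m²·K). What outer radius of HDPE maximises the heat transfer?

r_cr = 24.2 cm

For a sphere, r_cr = 2k_ins/h = 2·0.514/4.24 = 0.242 m = 24.2 cm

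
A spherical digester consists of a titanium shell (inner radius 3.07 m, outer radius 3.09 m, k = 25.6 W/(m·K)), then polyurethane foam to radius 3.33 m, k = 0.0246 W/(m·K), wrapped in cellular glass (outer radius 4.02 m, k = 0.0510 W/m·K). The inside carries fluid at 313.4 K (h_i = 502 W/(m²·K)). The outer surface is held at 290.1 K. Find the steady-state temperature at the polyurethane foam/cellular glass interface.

T = 302.1 K

Resistance network (inner→outer):
  R_conv,in = 1/(4πr²h) = 1/(4π·3.07²·502) = 1.682×10^-5 K/W
  R_titanium = (1/3.07 − 1/3.09)/(4πk) = 0.002108/(4π·25.6) = 6.554×10^-6 K/W
  R_polyurethane foam = (1/3.09 − 1/3.33)/(4πk) = 0.02332/(4π·0.0246) = 0.07545 K/W
  R_cellular glass = (1/3.33 − 1/4.02)/(4πk) = 0.05154/(4π·0.0510) = 0.08043 K/W
ΣR = 1.682×10^-5 + 6.554×10^-6 + 0.07545 + 0.08043 = 0.1559 K/W
Q = ΔT/ΣR = (313.4 K − 290.1 K)/0.1559 = 149.5 W
From the inner boundary to the polyurethane foam/cellular glass interface, ΣR_partial = 0.07547 K/W.
T_interface = T_in − Q·ΣR_partial = 313.4 K − (149.5)(0.07547) = 302.1 K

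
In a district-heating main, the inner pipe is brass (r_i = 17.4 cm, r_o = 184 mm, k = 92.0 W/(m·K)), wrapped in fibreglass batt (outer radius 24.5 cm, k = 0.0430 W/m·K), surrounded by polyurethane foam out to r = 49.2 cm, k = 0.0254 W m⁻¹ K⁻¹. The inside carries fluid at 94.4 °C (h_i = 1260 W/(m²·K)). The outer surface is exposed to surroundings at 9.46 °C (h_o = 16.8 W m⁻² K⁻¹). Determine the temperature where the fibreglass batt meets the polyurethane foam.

Resistance network (inner→outer):
  R'_conv,in = 1/(2πr h) = 1/(2π·0.174·1260) = 7.259×10^-4 m·K/W
  R'_brass = ln(0.184/0.174)/(2πk) = 0.05588/(2π·92.0) = 9.667×10^-5 m·K/W
  R'_fibreglass batt = ln(0.245/0.184)/(2πk) = 0.2863/(2π·0.0430) = 1.060 m·K/W
  R'_polyurethane foam = ln(0.492/0.245)/(2πk) = 0.6972/(2π·0.0254) = 4.369 m·K/W
  R'_conv,out = 1/(2πr h) = 1/(2π·0.492·16.8) = 0.01926 m·K/W
ΣR = 7.259×10^-4 + 9.667×10^-5 + 1.060 + 4.369 + 0.01926 = 5.449 m·K/W
Q' = ΔT/ΣR = (94.4 °C − 9.46 °C)/5.449 = 15.59 W/m
From the inner boundary to the fibreglass batt/polyurethane foam interface, ΣR_partial = 1.061 m·K/W.
T_interface = T_in − Q'·ΣR_partial = 94.4 °C − (15.59)(1.061) = 77.9 °C

T = 77.9 °C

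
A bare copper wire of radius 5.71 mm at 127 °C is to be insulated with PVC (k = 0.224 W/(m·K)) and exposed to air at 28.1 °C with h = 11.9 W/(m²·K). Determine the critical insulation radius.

r_cr = 1.88 cm

For a cylinder, r_cr = k_ins/h = 0.224/11.9 = 0.0188 m = 1.88 cm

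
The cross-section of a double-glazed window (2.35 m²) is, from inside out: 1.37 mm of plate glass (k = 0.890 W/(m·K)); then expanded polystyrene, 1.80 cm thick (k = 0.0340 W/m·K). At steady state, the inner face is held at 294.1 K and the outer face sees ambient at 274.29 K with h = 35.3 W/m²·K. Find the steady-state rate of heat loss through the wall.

Q = 83.2 W

Resistance network (inner→outer):
  R_plate glass = L/(kA) = 0.00137/(0.890·2.35) = 6.550×10^-4 K/W
  R_expanded polystyrene = L/(kA) = 0.0180/(0.0340·2.35) = 0.2253 K/W
  R_conv,out = 1/(hA) = 1/(35.3·2.35) = 0.01205 K/W
ΣR = 6.550×10^-4 + 0.2253 + 0.01205 = 0.2380 K/W
Q = ΔT/ΣR = (294.1 K − 274.29 K)/0.2380 = 83.2 W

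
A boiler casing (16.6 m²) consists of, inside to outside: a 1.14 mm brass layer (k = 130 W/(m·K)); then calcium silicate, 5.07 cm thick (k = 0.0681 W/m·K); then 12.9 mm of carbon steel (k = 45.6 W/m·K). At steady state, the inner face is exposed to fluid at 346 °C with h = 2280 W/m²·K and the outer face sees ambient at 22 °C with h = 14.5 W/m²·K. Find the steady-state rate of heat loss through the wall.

Q = 6.61 kW

Resistance network (inner→outer):
  R_conv,in = 1/(hA) = 1/(2280·16.6) = 2.642×10^-5 K/W
  R_brass = L/(kA) = 0.00114/(130·16.6) = 5.283×10^-7 K/W
  R_calcium silicate = L/(kA) = 0.0507/(0.0681·16.6) = 0.04485 K/W
  R_carbon steel = L/(kA) = 0.0129/(45.6·16.6) = 1.704×10^-5 K/W
  R_conv,out = 1/(hA) = 1/(14.5·16.6) = 0.004155 K/W
ΣR = 2.642×10^-5 + 5.283×10^-7 + 0.04485 + 1.704×10^-5 + 0.004155 = 0.04905 K/W
Q = ΔT/ΣR = (346 °C − 22 °C)/0.04905 = 6610 W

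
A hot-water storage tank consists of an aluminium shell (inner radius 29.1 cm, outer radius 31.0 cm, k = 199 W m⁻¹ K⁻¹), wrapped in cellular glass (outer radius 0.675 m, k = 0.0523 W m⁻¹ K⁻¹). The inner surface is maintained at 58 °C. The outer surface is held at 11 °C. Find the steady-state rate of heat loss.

Treat each layer as a resistance in series:
  R_aluminium = (1/0.291 − 1/0.310)/(4πk) = 0.2106/(4π·199) = 8.422×10^-5 K/W
  R_cellular glass = (1/0.310 − 1/0.675)/(4πk) = 1.744/(4π·0.0523) = 2.654 K/W
ΣR = 8.422×10^-5 + 2.654 = 2.654 K/W
Q = ΔT/ΣR = (58 °C − 11 °C)/2.654 = 17.7 W

Q = 17.7 W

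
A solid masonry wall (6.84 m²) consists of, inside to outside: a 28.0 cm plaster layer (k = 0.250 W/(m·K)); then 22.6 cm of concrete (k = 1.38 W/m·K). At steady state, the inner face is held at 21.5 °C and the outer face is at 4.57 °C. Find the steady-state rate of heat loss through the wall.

Resistance network (inner→outer):
  R_plaster = L/(kA) = 0.280/(0.250·6.84) = 0.1637 K/W
  R_concrete = L/(kA) = 0.226/(1.38·6.84) = 0.02394 K/W
ΣR = 0.1637 + 0.02394 = 0.1876 K/W
Q = ΔT/ΣR = (21.5 °C − 4.57 °C)/0.1876 = 90.2 W

Q = 90.2 W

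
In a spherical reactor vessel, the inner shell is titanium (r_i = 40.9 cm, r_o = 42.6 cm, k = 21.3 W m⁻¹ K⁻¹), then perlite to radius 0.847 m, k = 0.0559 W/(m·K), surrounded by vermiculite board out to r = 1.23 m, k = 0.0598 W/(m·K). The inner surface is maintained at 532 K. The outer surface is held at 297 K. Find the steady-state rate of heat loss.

Q = 109 W

Treat each layer as a resistance in series:
  R_titanium = (1/0.409 − 1/0.426)/(4πk) = 0.09757/(4π·21.3) = 3.645×10^-4 K/W
  R_perlite = (1/0.426 − 1/0.847)/(4πk) = 1.167/(4π·0.0559) = 1.661 K/W
  R_vermiculite board = (1/0.847 − 1/1.23)/(4πk) = 0.3676/(4π·0.0598) = 0.4892 K/W
ΣR = 3.645×10^-4 + 1.661 + 0.4892 = 2.151 K/W
Q = ΔT/ΣR = (532 K − 297 K)/2.151 = 109 W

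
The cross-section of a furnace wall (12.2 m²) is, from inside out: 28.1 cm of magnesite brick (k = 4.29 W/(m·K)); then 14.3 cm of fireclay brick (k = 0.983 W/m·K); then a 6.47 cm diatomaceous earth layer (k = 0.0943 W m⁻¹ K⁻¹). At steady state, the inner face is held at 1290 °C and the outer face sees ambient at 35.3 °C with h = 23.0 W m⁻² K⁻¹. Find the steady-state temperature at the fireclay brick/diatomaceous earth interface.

T = 1009 °C

Series thermal resistances, inner to outer:
  R_magnesite brick = L/(kA) = 0.281/(4.29·12.2) = 0.005369 K/W
  R_fireclay brick = L/(kA) = 0.143/(0.983·12.2) = 0.01192 K/W
  R_diatomaceous earth = L/(kA) = 0.0647/(0.0943·12.2) = 0.05624 K/W
  R_conv,out = 1/(hA) = 1/(23.0·12.2) = 0.003564 K/W
ΣR = 0.005369 + 0.01192 + 0.05624 + 0.003564 = 0.07709 K/W
Q = ΔT/ΣR = (1290 °C − 35.3 °C)/0.07709 = 16280 W
From the inner boundary to the fireclay brick/diatomaceous earth interface, ΣR_partial = 0.01729 K/W.
T_interface = T_in − Q·ΣR_partial = 1290 °C − (16280)(0.01729) = 1009 °C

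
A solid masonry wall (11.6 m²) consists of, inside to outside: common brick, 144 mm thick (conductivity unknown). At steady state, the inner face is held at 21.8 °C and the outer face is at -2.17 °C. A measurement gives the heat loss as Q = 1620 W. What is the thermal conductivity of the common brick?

k = 0.839 W/m·K

ΣR = ΔT/Q = |21.8 − -2.17|/1620 = 0.01480 K/W
L/(kA) = 0.01480 ⇒ k = 0.144/(0.01480·11.6) = 0.839 W/m·K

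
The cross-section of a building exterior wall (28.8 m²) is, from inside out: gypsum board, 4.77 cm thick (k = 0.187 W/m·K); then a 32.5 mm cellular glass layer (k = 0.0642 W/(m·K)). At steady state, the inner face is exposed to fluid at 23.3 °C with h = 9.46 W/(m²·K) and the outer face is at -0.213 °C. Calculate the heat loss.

Q = 781 W

Resistance network (inner→outer):
  R_conv,in = 1/(hA) = 1/(9.46·28.8) = 0.003670 K/W
  R_gypsum board = L/(kA) = 0.0477/(0.187·28.8) = 0.008857 K/W
  R_cellular glass = L/(kA) = 0.0325/(0.0642·28.8) = 0.01758 K/W
ΣR = 0.003670 + 0.008857 + 0.01758 = 0.03011 K/W
Q = ΔT/ΣR = (23.3 °C − -0.213 °C)/0.03011 = 781 W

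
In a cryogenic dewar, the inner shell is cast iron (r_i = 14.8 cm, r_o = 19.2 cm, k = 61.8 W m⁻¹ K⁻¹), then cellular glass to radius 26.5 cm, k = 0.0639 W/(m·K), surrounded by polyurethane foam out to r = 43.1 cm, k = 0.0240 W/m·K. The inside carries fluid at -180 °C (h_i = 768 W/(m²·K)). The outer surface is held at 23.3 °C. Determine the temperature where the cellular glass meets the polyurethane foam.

T = -125 °C

Resistance network (inner→outer):
  R_conv,in = 1/(4πr²h) = 1/(4π·0.148²·768) = 0.004730 K/W
  R_cast iron = (1/0.148 − 1/0.192)/(4πk) = 1.548/(4π·61.8) = 0.001994 K/W
  R_cellular glass = (1/0.192 − 1/0.265)/(4πk) = 1.435/(4π·0.0639) = 1.787 K/W
  R_polyurethane foam = (1/0.265 − 1/0.431)/(4πk) = 1.453/(4π·0.0240) = 4.819 K/W
ΣR = 0.004730 + 0.001994 + 1.787 + 4.819 = 6.613 K/W
Q = ΔT/ΣR = (-180 °C − 23.3 °C)/6.613 = -30.74 W
From the inner boundary to the cellular glass/polyurethane foam interface, ΣR_partial = 1.794 K/W.
T_interface = T_in − Q·ΣR_partial = -180 °C − (-30.74)(1.794) = -125 °C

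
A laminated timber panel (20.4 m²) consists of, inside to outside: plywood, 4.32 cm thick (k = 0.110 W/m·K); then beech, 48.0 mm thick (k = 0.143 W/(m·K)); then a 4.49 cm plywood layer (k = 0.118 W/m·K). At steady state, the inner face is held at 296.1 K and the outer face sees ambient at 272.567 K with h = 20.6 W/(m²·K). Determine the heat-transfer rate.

Q = 415 W

Series thermal resistances, inner to outer:
  R_plywood = L/(kA) = 0.0432/(0.110·20.4) = 0.01925 K/W
  R_beech = L/(kA) = 0.0480/(0.143·20.4) = 0.01645 K/W
  R_plywood = L/(kA) = 0.0449/(0.118·20.4) = 0.01865 K/W
  R_conv,out = 1/(hA) = 1/(20.6·20.4) = 0.002380 K/W
ΣR = 0.01925 + 0.01645 + 0.01865 + 0.002380 = 0.05673 K/W
Q = ΔT/ΣR = (296.1 K − 272.567 K)/0.05673 = 415 W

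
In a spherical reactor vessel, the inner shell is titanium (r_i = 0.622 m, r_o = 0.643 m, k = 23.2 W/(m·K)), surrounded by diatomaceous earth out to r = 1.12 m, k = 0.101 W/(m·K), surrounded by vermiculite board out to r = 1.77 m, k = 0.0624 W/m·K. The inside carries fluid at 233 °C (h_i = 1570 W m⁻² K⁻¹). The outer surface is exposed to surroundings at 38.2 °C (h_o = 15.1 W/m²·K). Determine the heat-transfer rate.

Resistance network (inner→outer):
  R_conv,in = 1/(4πr²h) = 1/(4π·0.622²·1570) = 1.310×10^-4 K/W
  R_titanium = (1/0.622 − 1/0.643)/(4πk) = 0.05251/(4π·23.2) = 1.801×10^-4 K/W
  R_diatomaceous earth = (1/0.643 − 1/1.12)/(4πk) = 0.6624/(4π·0.101) = 0.5219 K/W
  R_vermiculite board = (1/1.12 − 1/1.77)/(4πk) = 0.3279/(4π·0.0624) = 0.4181 K/W
  R_conv,out = 1/(4πr²h) = 1/(4π·1.77²·15.1) = 0.001682 K/W
ΣR = 1.310×10^-4 + 1.801×10^-4 + 0.5219 + 0.4181 + 0.001682 = 0.9420 K/W
Q = ΔT/ΣR = (233 °C − 38.2 °C)/0.9420 = 207 W

Q = 207 W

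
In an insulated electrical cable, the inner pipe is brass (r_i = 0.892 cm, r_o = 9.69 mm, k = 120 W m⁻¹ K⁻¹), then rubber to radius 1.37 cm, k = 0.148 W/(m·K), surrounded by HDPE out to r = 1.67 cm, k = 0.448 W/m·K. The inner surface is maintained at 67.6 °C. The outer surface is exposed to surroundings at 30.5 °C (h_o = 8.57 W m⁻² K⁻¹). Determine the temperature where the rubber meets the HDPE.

Treat each layer as a resistance in series:
  R'_brass = ln(0.00969/0.00892)/(2πk) = 0.08280/(2π·120) = 1.098×10^-4 m·K/W
  R'_rubber = ln(0.0137/0.00969)/(2πk) = 0.3463/(2π·0.148) = 0.3724 m·K/W
  R'_HDPE = ln(0.0167/0.0137)/(2πk) = 0.1980/(2π·0.448) = 0.07035 m·K/W
  R'_conv,out = 1/(2πr h) = 1/(2π·0.0167·8.57) = 1.112 m·K/W
ΣR = 1.098×10^-4 + 0.3724 + 0.07035 + 1.112 = 1.555 m·K/W
Q' = ΔT/ΣR = (67.6 °C − 30.5 °C)/1.555 = 23.86 W/m
From the inner boundary to the rubber/HDPE interface, ΣR_partial = 0.3725 m·K/W.
T_interface = T_in − Q'·ΣR_partial = 67.6 °C − (23.86)(0.3725) = 58.7 °C

T = 58.7 °C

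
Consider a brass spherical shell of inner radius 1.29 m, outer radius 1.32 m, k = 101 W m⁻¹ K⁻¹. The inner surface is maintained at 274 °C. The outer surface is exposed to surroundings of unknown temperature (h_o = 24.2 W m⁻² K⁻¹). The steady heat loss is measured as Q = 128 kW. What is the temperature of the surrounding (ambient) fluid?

Sum the resistances:
  R_brass = (1/1.29 − 1/1.32)/(4πk) = 0.01762/(4π·101) = 1.388×10^-5 K/W
  R_conv,out = 1/(4πr²h) = 1/(4π·1.32²·24.2) = 0.001887 K/W
ΣR = 0.001901 K/W
ΔT = Q·ΣR = 1.28×10^5 × 0.001901 = 243.3 K
Heat flows outward, so T_out = T_in − ΔT = 274 − 243.3 = 30.7 °C

T_out = 30.7 °C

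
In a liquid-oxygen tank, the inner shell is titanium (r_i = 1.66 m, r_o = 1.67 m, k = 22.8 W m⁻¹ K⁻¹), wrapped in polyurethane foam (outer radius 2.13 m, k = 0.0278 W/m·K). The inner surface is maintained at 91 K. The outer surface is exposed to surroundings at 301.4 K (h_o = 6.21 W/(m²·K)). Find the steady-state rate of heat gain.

Q = 564 W

Series thermal resistances, inner to outer:
  R_titanium = (1/1.66 − 1/1.67)/(4πk) = 0.003607/(4π·22.8) = 1.259×10^-5 K/W
  R_polyurethane foam = (1/1.67 − 1/2.13)/(4πk) = 0.1293/(4π·0.0278) = 0.3702 K/W
  R_conv,out = 1/(4πr²h) = 1/(4π·2.13²·6.21) = 0.002824 K/W
ΣR = 1.259×10^-5 + 0.3702 + 0.002824 = 0.3730 K/W
Q = ΔT/ΣR = (91 K − 301.4 K)/0.3730 = -564 W
(Negative Q ⇒ heat flows inward; heat gain = 564 W.)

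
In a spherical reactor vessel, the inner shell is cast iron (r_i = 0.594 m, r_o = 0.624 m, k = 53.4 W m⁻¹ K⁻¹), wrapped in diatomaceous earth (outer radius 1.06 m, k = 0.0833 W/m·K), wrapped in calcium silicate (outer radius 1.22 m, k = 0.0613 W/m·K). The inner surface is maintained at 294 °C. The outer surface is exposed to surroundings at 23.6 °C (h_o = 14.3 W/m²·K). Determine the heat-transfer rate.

Resistance network (inner→outer):
  R_cast iron = (1/0.594 − 1/0.624)/(4πk) = 0.08094/(4π·53.4) = 1.206×10^-4 K/W
  R_diatomaceous earth = (1/0.624 − 1/1.06)/(4πk) = 0.6592/(4π·0.0833) = 0.6297 K/W
  R_calcium silicate = (1/1.06 − 1/1.22)/(4πk) = 0.1237/(4π·0.0613) = 0.1606 K/W
  R_conv,out = 1/(4πr²h) = 1/(4π·1.22²·14.3) = 0.003739 K/W
ΣR = 1.206×10^-4 + 0.6297 + 0.1606 + 0.003739 = 0.7942 K/W
Q = ΔT/ΣR = (294 °C − 23.6 °C)/0.7942 = 340 W

Q = 340 W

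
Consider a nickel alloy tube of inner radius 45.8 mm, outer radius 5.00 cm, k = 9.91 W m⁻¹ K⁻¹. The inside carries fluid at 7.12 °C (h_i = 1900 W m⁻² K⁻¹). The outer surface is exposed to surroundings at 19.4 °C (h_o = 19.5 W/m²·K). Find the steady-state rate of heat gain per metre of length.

Treat each layer as a resistance in series:
  R'_conv,in = 1/(2πr h) = 1/(2π·0.0458·1900) = 0.001829 m·K/W
  R'_nickel alloy = ln(0.0500/0.0458)/(2πk) = 0.08774/(2π·9.91) = 0.001409 m·K/W
  R'_conv,out = 1/(2πr h) = 1/(2π·0.0500·19.5) = 0.1632 m·K/W
ΣR = 0.001829 + 0.001409 + 0.1632 = 0.1664 m·K/W
Q' = ΔT/ΣR = (7.12 °C − 19.4 °C)/0.1664 = -73.8 W/m
(Negative Q' ⇒ heat flows inward; heat gain = 73.8 W/m.)

Q' = 73.8 W/m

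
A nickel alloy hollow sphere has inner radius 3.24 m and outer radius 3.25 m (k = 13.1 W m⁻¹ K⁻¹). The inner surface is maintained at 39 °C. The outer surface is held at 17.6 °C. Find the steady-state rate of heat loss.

Q = 3710 kW

Q = 4πk·ΔT/(1/r₁ − 1/r₂) = 4π × 13.1 × 21.4 / (1/3.24 − 1/3.25) = 3.71×10^6 W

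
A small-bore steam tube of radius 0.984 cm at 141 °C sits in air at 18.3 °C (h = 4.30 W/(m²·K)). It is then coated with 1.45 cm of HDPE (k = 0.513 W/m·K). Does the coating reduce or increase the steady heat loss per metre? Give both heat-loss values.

Critical radius for a cylinder: r_cr = k/h = 0.119 m = 11.9 cm.
Outer radius after coating: r₂ = 0.00984 + 0.0145 = 0.02434 m.
Since r₁ < r_cr and r₂ ≤ r_cr, the coating moves toward the maximum at r_cr — heat loss rises.
Bare: R = 1/(2πr₁h) = 3.761 m·K/W; Q = 122.7/3.761 = 32.6 W/m.
Coated: R = R_cond + R_conv = 1.802 m·K/W; Q = 122.7/1.802 = 68.1 W/m.

increases: 32.6 → 68.1 W/m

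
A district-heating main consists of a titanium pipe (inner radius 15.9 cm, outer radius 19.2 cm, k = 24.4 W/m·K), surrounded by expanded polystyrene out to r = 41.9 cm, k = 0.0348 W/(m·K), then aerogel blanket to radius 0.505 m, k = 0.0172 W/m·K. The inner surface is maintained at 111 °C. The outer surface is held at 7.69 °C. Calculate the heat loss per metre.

Q' = 19.5 W/m

Resistance network (inner→outer):
  R'_titanium = ln(0.192/0.159)/(2πk) = 0.1886/(2π·24.4) = 0.001230 m·K/W
  R'_expanded polystyrene = ln(0.419/0.192)/(2πk) = 0.7804/(2π·0.0348) = 3.569 m·K/W
  R'_aerogel blanket = ln(0.505/0.419)/(2πk) = 0.1867/(2π·0.0172) = 1.727 m·K/W
ΣR = 0.001230 + 3.569 + 1.727 = 5.297 m·K/W
Q' = ΔT/ΣR = (111 °C − 7.69 °C)/5.297 = 19.5 W/m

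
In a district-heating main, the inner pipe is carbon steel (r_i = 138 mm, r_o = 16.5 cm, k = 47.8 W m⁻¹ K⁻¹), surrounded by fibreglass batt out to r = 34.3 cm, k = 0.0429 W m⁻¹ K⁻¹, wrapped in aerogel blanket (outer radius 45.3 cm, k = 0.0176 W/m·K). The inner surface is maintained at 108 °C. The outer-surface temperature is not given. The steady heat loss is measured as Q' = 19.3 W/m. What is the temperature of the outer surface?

T_out = 7.0 °C

Series resistances:
  R'_carbon steel = ln(0.165/0.138)/(2πk) = 0.1787/(2π·47.8) = 5.950×10^-4 m·K/W
  R'_fibreglass batt = ln(0.343/0.165)/(2πk) = 0.7318/(2π·0.0429) = 2.715 m·K/W
  R'_aerogel blanket = ln(0.453/0.343)/(2πk) = 0.2782/(2π·0.0176) = 2.515 m·K/W
ΣR = 5.231 m·K/W
ΔT = Q'·ΣR = 19.3 × 5.231 = 101.0 K
Heat flows outward, so T_out = T_in − ΔT = 108 − 101.0 = 7.0 °C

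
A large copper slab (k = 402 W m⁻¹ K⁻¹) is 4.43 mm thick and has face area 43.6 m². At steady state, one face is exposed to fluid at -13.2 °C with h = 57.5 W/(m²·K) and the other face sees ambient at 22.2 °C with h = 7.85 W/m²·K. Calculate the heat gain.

Q = 10.7 kW

Series thermal resistances, inner to outer:
  R_conv,in = 1/(hA) = 1/(57.5·43.6) = 3.989×10^-4 K/W
  R_copper = L/(kA) = 0.00443/(402·43.6) = 2.528×10^-7 K/W
  R_conv,out = 1/(hA) = 1/(7.85·43.6) = 0.002922 K/W
ΣR = 3.989×10^-4 + 2.528×10^-7 + 0.002922 = 0.003321 K/W
Q = ΔT/ΣR = (-13.2 °C − 22.2 °C)/0.003321 = -10700 W
(Negative Q ⇒ heat flows inward; heat gain = 10700 W.)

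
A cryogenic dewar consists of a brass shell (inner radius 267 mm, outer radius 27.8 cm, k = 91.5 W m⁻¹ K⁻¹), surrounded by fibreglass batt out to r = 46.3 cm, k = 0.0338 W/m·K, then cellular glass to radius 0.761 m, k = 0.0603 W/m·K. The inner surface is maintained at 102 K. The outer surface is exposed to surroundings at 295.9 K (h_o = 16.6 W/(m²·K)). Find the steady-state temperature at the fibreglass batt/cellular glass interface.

T = 247.5 K

Treat each layer as a resistance in series:
  R_brass = (1/0.267 − 1/0.278)/(4πk) = 0.1482/(4π·91.5) = 1.289×10^-4 K/W
  R_fibreglass batt = (1/0.278 − 1/0.463)/(4πk) = 1.437/(4π·0.0338) = 3.384 K/W
  R_cellular glass = (1/0.463 − 1/0.761)/(4πk) = 0.8458/(4π·0.0603) = 1.116 K/W
  R_conv,out = 1/(4πr²h) = 1/(4π·0.761²·16.6) = 0.008278 K/W
ΣR = 1.289×10^-4 + 3.384 + 1.116 + 0.008278 = 4.508 K/W
Q = ΔT/ΣR = (102 K − 295.9 K)/4.508 = -43.01 W
From the inner boundary to the fibreglass batt/cellular glass interface, ΣR_partial = 3.384 K/W.
T_interface = T_in − Q·ΣR_partial = 102 K − (-43.01)(3.384) = 247.5 K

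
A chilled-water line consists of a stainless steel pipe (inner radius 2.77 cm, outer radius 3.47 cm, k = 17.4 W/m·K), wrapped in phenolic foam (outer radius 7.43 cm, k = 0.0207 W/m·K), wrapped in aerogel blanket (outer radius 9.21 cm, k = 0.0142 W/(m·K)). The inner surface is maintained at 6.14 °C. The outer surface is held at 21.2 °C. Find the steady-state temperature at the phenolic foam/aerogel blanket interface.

Treat each layer as a resistance in series:
  R'_stainless steel = ln(0.0347/0.0277)/(2πk) = 0.2253/(2π·17.4) = 0.002061 m·K/W
  R'_phenolic foam = ln(0.0743/0.0347)/(2πk) = 0.7614/(2π·0.0207) = 5.854 m·K/W
  R'_aerogel blanket = ln(0.0921/0.0743)/(2πk) = 0.2148/(2π·0.0142) = 2.407 m·K/W
ΣR = 0.002061 + 5.854 + 2.407 = 8.263 m·K/W
Q' = ΔT/ΣR = (6.14 °C − 21.2 °C)/8.263 = -1.823 W/m
From the inner boundary to the phenolic foam/aerogel blanket interface, ΣR_partial = 5.856 m·K/W.
T_interface = T_in − Q'·ΣR_partial = 6.14 °C − (-1.823)(5.856) = 16.8 °C

T = 16.8 °C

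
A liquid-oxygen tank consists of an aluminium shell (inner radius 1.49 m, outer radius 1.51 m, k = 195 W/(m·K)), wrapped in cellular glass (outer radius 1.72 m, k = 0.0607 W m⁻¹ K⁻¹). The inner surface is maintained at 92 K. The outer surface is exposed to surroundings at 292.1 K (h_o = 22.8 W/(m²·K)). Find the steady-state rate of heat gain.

Q = 1870 W

Resistance network (inner→outer):
  R_aluminium = (1/1.49 − 1/1.51)/(4πk) = 0.008889/(4π·195) = 3.628×10^-6 K/W
  R_cellular glass = (1/1.51 − 1/1.72)/(4πk) = 0.08086/(4π·0.0607) = 0.1060 K/W
  R_conv,out = 1/(4πr²h) = 1/(4π·1.72²·22.8) = 0.001180 K/W
ΣR = 3.628×10^-6 + 0.1060 + 0.001180 = 0.1072 K/W
Q = ΔT/ΣR = (92 K − 292.1 K)/0.1072 = -1870 W
(Negative Q ⇒ heat flows inward; heat gain = 1870 W.)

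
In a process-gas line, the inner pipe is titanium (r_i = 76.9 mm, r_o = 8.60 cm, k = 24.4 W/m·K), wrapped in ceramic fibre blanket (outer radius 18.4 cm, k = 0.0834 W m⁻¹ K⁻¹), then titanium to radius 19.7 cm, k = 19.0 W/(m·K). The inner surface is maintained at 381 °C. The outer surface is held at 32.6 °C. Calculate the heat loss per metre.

Q' = 240 W/m

Treat each layer as a resistance in series:
  R'_titanium = ln(0.0860/0.0769)/(2πk) = 0.1118/(2π·24.4) = 7.295×10^-4 m·K/W
  R'_ceramic fibre blanket = ln(0.184/0.0860)/(2πk) = 0.7606/(2π·0.0834) = 1.451 m·K/W
  R'_titanium = ln(0.197/0.184)/(2πk) = 0.06827/(2π·19.0) = 5.719×10^-4 m·K/W
ΣR = 7.295×10^-4 + 1.451 + 5.719×10^-4 = 1.452 m·K/W
Q' = ΔT/ΣR = (381 °C − 32.6 °C)/1.452 = 240 W/m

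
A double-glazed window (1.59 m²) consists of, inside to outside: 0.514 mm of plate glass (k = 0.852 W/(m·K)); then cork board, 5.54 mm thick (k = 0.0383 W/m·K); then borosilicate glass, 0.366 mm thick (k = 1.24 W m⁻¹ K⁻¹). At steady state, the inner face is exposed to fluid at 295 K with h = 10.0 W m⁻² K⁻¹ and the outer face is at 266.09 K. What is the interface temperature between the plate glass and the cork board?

Series thermal resistances, inner to outer:
  R_conv,in = 1/(hA) = 1/(10.0·1.59) = 0.06289 K/W
  R_plate glass = L/(kA) = 5.14×10^-4/(0.852·1.59) = 3.794×10^-4 K/W
  R_cork board = L/(kA) = 0.00554/(0.0383·1.59) = 0.09097 K/W
  R_borosilicate glass = L/(kA) = 3.66×10^-4/(1.24·1.59) = 1.856×10^-4 K/W
ΣR = 0.06289 + 3.794×10^-4 + 0.09097 + 1.856×10^-4 = 0.1544 K/W
Q = ΔT/ΣR = (295 K − 266.09 K)/0.1544 = 187.2 W
From the inner boundary to the plate glass/cork board interface, ΣR_partial = 0.06327 K/W.
T_interface = T_in − Q·ΣR_partial = 295 K − (187.2)(0.06327) = 283.2 K

T = 283.2 K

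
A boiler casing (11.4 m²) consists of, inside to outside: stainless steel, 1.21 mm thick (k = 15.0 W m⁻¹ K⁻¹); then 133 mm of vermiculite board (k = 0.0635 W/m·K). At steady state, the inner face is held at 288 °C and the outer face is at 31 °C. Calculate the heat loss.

Q = 1400 W

Treat each layer as a resistance in series:
  R_stainless steel = L/(kA) = 0.00121/(15.0·11.4) = 7.076×10^-6 K/W
  R_vermiculite board = L/(kA) = 0.133/(0.0635·11.4) = 0.1837 K/W
ΣR = 7.076×10^-6 + 0.1837 = 0.1837 K/W
Q = ΔT/ΣR = (288 °C − 31 °C)/0.1837 = 1400 W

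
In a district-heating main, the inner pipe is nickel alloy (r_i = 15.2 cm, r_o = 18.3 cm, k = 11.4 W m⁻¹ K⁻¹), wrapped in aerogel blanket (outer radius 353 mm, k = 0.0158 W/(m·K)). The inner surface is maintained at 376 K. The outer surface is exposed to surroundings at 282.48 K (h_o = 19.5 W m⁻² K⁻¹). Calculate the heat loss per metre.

Resistance network (inner→outer):
  R'_nickel alloy = ln(0.183/0.152)/(2πk) = 0.1856/(2π·11.4) = 0.002591 m·K/W
  R'_aerogel blanket = ln(0.353/0.183)/(2πk) = 0.6570/(2π·0.0158) = 6.618 m·K/W
  R'_conv,out = 1/(2πr h) = 1/(2π·0.353·19.5) = 0.02312 m·K/W
ΣR = 0.002591 + 6.618 + 0.02312 = 6.644 m·K/W
Q' = ΔT/ΣR = (376 K − 282.48 K)/6.644 = 14.1 W/m

Q' = 14.1 W/m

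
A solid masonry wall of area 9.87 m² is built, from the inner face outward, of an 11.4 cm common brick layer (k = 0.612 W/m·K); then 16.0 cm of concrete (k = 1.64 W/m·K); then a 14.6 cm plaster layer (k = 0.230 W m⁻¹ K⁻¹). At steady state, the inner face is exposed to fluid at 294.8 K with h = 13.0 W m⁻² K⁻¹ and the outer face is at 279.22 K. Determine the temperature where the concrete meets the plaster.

T = 289.2 K

Series thermal resistances, inner to outer:
  R_conv,in = 1/(hA) = 1/(13.0·9.87) = 0.007794 K/W
  R_common brick = L/(kA) = 0.114/(0.612·9.87) = 0.01887 K/W
  R_concrete = L/(kA) = 0.160/(1.64·9.87) = 0.009885 K/W
  R_plaster = L/(kA) = 0.146/(0.230·9.87) = 0.06431 K/W
ΣR = 0.007794 + 0.01887 + 0.009885 + 0.06431 = 0.1009 K/W
Q = ΔT/ΣR = (294.8 K − 279.22 K)/0.1009 = 154.4 W
From the inner boundary to the concrete/plaster interface, ΣR_partial = 0.03655 K/W.
T_interface = T_in − Q·ΣR_partial = 294.8 K − (154.4)(0.03655) = 289.2 K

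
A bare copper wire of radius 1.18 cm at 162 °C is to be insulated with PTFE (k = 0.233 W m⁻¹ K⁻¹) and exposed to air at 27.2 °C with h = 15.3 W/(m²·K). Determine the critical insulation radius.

For a cylinder, r_cr = k_ins/h = 0.233/15.3 = 0.0152 m = 1.52 cm

r_cr = 1.52 cm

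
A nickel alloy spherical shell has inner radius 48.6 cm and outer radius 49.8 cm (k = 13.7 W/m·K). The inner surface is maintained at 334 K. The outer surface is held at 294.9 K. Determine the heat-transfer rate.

Q = 1.36×10^5 W

Q = 4πk·ΔT/(1/r₁ − 1/r₂) = 4π × 13.7 × 39.1 / (1/0.486 − 1/0.498) = 1.36×10^5 W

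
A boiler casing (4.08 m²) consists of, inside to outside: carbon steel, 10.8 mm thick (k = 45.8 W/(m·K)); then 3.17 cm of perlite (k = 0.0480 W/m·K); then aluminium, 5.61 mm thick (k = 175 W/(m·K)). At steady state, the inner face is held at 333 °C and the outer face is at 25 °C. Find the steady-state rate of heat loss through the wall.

Treat each layer as a resistance in series:
  R_carbon steel = L/(kA) = 0.0108/(45.8·4.08) = 5.780×10^-5 K/W
  R_perlite = L/(kA) = 0.0317/(0.0480·4.08) = 0.1619 K/W
  R_aluminium = L/(kA) = 0.00561/(175·4.08) = 7.857×10^-6 K/W
ΣR = 5.780×10^-5 + 0.1619 + 7.857×10^-6 = 0.1620 K/W
Q = ΔT/ΣR = (333 °C − 25 °C)/0.1620 = 1900 W

Q = 1900 W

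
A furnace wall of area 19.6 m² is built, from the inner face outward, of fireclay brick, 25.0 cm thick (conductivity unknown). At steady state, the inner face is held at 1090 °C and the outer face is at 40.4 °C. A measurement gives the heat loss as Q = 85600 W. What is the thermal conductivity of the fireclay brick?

k = 1.04 W/m·K

ΣR = ΔT/Q = |1090 − 40.4|/85600 = 0.01226 K/W
L/(kA) = 0.01226 ⇒ k = 0.250/(0.01226·19.6) = 1.04 W/m·K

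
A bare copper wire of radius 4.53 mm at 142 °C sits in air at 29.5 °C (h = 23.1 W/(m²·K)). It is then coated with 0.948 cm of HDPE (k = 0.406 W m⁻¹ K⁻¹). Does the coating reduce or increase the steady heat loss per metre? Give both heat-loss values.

increases: 74.0 → 120 W/m

Critical radius for a cylinder: r_cr = k/h = 0.0176 m = 1.76 cm.
Outer radius after coating: r₂ = 0.00453 + 0.00948 = 0.01401 m.
Since r₁ < r_cr and r₂ ≤ r_cr, the coating moves toward the maximum at r_cr — heat loss rises.
Bare: R = 1/(2πr₁h) = 1.521 m·K/W; Q = 112.5/1.521 = 74.0 W/m.
Coated: R = R_cond + R_conv = 0.9344 m·K/W; Q = 112.5/0.9344 = 120 W/m.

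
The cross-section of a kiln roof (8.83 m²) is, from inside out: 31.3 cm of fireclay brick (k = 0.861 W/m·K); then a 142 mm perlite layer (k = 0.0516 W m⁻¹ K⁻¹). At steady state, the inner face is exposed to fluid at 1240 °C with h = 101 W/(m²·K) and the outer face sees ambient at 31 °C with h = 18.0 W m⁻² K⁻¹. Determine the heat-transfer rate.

Series thermal resistances, inner to outer:
  R_conv,in = 1/(hA) = 1/(101·8.83) = 0.001121 K/W
  R_fireclay brick = L/(kA) = 0.313/(0.861·8.83) = 0.04117 K/W
  R_perlite = L/(kA) = 0.142/(0.0516·8.83) = 0.3117 K/W
  R_conv,out = 1/(hA) = 1/(18.0·8.83) = 0.006292 K/W
ΣR = 0.001121 + 0.04117 + 0.3117 + 0.006292 = 0.3603 K/W
Q = ΔT/ΣR = (1240 °C − 31 °C)/0.3603 = 3360 W

Q = 3360 W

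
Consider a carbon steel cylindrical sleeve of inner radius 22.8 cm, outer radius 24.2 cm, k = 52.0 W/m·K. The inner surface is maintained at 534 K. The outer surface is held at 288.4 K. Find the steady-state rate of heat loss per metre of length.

Q' = 2πk·ΔT/ln(r₂/r₁) = 2π × 52.0 × 245.6 / ln(0.242/0.228) = 1.35×10^6 W/m

Q' = 1350 kW/m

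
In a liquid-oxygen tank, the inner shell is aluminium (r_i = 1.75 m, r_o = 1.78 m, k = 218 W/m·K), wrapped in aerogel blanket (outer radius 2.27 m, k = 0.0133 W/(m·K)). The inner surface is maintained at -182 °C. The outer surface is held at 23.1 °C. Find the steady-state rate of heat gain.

Q = 283 W

Resistance network (inner→outer):
  R_aluminium = (1/1.75 − 1/1.78)/(4πk) = 0.009631/(4π·218) = 3.516×10^-6 K/W
  R_aerogel blanket = (1/1.78 − 1/2.27)/(4πk) = 0.1213/(4π·0.0133) = 0.7256 K/W
ΣR = 3.516×10^-6 + 0.7256 = 0.7256 K/W
Q = ΔT/ΣR = (-182 °C − 23.1 °C)/0.7256 = -283 W
(Negative Q ⇒ heat flows inward; heat gain = 283 W.)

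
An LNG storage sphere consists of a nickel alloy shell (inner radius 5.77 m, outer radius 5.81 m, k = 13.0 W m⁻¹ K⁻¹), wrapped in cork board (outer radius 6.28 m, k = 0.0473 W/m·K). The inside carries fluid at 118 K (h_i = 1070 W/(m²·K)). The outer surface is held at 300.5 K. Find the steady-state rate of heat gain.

Q = 8.42 kW

Treat each layer as a resistance in series:
  R_conv,in = 1/(4πr²h) = 1/(4π·5.77²·1070) = 2.234×10^-6 K/W
  R_nickel alloy = (1/5.77 − 1/5.81)/(4πk) = 0.001193/(4π·13.0) = 7.304×10^-6 K/W
  R_cork board = (1/5.81 − 1/6.28)/(4πk) = 0.01288/(4π·0.0473) = 0.02167 K/W
ΣR = 2.234×10^-6 + 7.304×10^-6 + 0.02167 = 0.02168 K/W
Q = ΔT/ΣR = (118 K − 300.5 K)/0.02168 = -8420 W
(Negative Q ⇒ heat flows inward; heat gain = 8420 W.)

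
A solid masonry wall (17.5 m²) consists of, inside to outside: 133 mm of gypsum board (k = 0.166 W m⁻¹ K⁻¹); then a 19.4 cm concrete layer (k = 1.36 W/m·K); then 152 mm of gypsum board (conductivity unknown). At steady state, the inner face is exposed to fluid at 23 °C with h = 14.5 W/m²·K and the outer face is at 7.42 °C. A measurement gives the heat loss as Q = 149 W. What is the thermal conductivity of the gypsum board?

k = 0.186 W/m·K

ΣR = ΔT/Q = |23 − 7.42|/149 = 0.1046 K/W
Known resistances:
  R_conv,in = 1/(hA) = 1/(14.5·17.5) = 0.003941 K/W
  R_gypsum board = L/(kA) = 0.133/(0.166·17.5) = 0.04578 K/W
  R_concrete = L/(kA) = 0.194/(1.36·17.5) = 0.008151 K/W
R_gypsum board = ΣR − ΣR_known = 0.1046 − 0.05787 = 0.04673 K/W
L/(kA) = 0.04673 ⇒ k = 0.152/(0.04673·17.5) = 0.186 W/m·K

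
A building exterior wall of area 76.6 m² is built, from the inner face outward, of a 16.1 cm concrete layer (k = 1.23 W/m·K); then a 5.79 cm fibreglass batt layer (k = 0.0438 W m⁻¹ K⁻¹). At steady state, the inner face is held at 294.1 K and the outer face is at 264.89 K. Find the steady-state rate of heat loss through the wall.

Series thermal resistances, inner to outer:
  R_concrete = L/(kA) = 0.161/(1.23·76.6) = 0.001709 K/W
  R_fibreglass batt = L/(kA) = 0.0579/(0.0438·76.6) = 0.01726 K/W
ΣR = 0.001709 + 0.01726 = 0.01897 K/W
Q = ΔT/ΣR = (294.1 K − 264.89 K)/0.01897 = 1540 W

Q = 1540 W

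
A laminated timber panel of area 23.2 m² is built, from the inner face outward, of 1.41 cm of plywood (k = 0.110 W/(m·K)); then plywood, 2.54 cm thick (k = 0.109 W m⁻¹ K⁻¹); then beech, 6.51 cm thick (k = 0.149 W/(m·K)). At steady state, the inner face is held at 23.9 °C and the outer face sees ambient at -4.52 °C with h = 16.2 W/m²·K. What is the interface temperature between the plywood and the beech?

T = 12.0 °C

Treat each layer as a resistance in series:
  R_plywood = L/(kA) = 0.0141/(0.110·23.2) = 0.005525 K/W
  R_plywood = L/(kA) = 0.0254/(0.109·23.2) = 0.01004 K/W
  R_beech = L/(kA) = 0.0651/(0.149·23.2) = 0.01883 K/W
  R_conv,out = 1/(hA) = 1/(16.2·23.2) = 0.002661 K/W
ΣR = 0.005525 + 0.01004 + 0.01883 + 0.002661 = 0.03706 K/W
Q = ΔT/ΣR = (23.9 °C − -4.52 °C)/0.03706 = 766.9 W
From the inner boundary to the plywood/beech interface, ΣR_partial = 0.01557 K/W.
T_interface = T_in − Q·ΣR_partial = 23.9 °C − (766.9)(0.01557) = 12.0 °C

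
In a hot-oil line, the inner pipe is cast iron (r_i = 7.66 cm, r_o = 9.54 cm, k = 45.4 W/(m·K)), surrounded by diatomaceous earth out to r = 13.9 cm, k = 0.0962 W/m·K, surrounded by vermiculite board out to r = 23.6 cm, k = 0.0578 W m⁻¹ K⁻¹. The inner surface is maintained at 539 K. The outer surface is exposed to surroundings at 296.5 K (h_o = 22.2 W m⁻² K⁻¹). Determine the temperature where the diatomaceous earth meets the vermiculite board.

Series thermal resistances, inner to outer:
  R'_cast iron = ln(0.0954/0.0766)/(2πk) = 0.2195/(2π·45.4) = 7.694×10^-4 m·K/W
  R'_diatomaceous earth = ln(0.139/0.0954)/(2πk) = 0.3764/(2π·0.0962) = 0.6227 m·K/W
  R'_vermiculite board = ln(0.236/0.139)/(2πk) = 0.5294/(2π·0.0578) = 1.458 m·K/W
  R'_conv,out = 1/(2πr h) = 1/(2π·0.236·22.2) = 0.03038 m·K/W
ΣR = 7.694×10^-4 + 0.6227 + 1.458 + 0.03038 = 2.112 m·K/W
Q' = ΔT/ΣR = (539 K − 296.5 K)/2.112 = 114.8 W/m
From the inner boundary to the diatomaceous earth/vermiculite board interface, ΣR_partial = 0.6235 m·K/W.
T_interface = T_in − Q'·ΣR_partial = 539 K − (114.8)(0.6235) = 467 K

T = 467 K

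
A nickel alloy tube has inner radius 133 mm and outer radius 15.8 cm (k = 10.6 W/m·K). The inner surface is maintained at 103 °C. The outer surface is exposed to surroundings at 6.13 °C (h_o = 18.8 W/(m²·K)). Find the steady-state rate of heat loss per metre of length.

Q' = 1720 W/m

Treat each layer as a resistance in series:
  R'_nickel alloy = ln(0.158/0.133)/(2πk) = 0.1722/(2π·10.6) = 0.002586 m·K/W
  R'_conv,out = 1/(2πr h) = 1/(2π·0.158·18.8) = 0.05358 m·K/W
ΣR = 0.002586 + 0.05358 = 0.05617 m·K/W
Q' = ΔT/ΣR = (103 °C − 6.13 °C)/0.05617 = 1720 W/m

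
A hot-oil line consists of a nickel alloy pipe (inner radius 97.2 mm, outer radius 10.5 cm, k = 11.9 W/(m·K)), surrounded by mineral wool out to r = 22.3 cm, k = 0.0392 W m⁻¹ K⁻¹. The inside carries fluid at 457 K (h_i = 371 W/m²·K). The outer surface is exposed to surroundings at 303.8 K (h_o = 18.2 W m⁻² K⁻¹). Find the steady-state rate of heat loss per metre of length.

Q' = 49.4 W/m

Treat each layer as a resistance in series:
  R'_conv,in = 1/(2πr h) = 1/(2π·0.0972·371) = 0.004413 m·K/W
  R'_nickel alloy = ln(0.105/0.0972)/(2πk) = 0.07719/(2π·11.9) = 0.001032 m·K/W
  R'_mineral wool = ln(0.223/0.105)/(2πk) = 0.7532/(2π·0.0392) = 3.058 m·K/W
  R'_conv,out = 1/(2πr h) = 1/(2π·0.223·18.2) = 0.03921 m·K/W
ΣR = 0.004413 + 0.001032 + 3.058 + 0.03921 = 3.103 m·K/W
Q' = ΔT/ΣR = (457 K − 303.8 K)/3.103 = 49.4 W/m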